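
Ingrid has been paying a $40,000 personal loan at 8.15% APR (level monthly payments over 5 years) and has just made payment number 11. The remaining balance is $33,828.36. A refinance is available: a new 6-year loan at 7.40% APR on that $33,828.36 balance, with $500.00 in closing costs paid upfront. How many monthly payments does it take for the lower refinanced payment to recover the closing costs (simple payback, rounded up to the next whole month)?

3 months

Current payment = 40,000 × 8.15%/12 / (1 − (1+0.0067917)^−60) = $813.93.
Refinanced payment = 33,828.36 × 0.0061667 / (1 − (1+0.0061667)^−72) = $583.26.
Monthly savings = $813.93 − $583.26 = $230.67.
Break-even = $500.00 / $230.67 = 2.17 → 3 months.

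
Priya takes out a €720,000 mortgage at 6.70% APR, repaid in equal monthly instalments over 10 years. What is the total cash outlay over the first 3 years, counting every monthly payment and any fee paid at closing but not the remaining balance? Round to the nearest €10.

Monthly rate = 6.7%/12 = 0.0055833; payment = 720,000 × 0.0055833 / (1 − (1+0.0055833)^−120) = €8,248.91.
Total outlay = 36 × €8,248.91 = €296,960.76.

€296,960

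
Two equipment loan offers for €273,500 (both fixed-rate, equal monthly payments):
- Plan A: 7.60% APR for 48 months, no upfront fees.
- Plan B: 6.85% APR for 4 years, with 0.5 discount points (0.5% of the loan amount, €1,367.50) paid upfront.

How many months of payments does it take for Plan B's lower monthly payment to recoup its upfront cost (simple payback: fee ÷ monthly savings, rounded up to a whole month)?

Plan A: monthly rate = 7.6%/12 = 0.0063333; payment = 273,500 × 0.0063333 / (1 − (1+0.0063333)^−48) = €6,625.70.
Plan B: monthly rate = 6.85%/12 = 0.0057083; payment = 273,500 × 0.0057083 / (1 − (1+0.0057083)^−48) = €6,530.28.
Monthly savings = €6,625.70 − €6,530.28 = €95.42.
Break-even = €1,367.50 / €95.42 = 14.33 → 15 months.

15 months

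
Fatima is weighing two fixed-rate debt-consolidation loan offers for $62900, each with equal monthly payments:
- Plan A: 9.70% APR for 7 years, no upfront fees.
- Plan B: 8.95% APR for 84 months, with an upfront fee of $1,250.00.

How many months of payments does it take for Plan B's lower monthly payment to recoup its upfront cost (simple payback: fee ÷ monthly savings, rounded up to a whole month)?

Plan A: monthly rate = 9.7%/12 = 0.0080833; payment = 62,900 × 0.0080833 / (1 − (1+0.0080833)^−84) = $1,034.49.
Plan B: at 8.95% the monthly rate is 0.0074583, so the payment is 62,900 × 0.0074583 / (1 − 1.0074583^−84) = $1,010.41.
Monthly savings = $1,034.49 − $1,010.41 = $24.08.
Break-even = $1,250.00 / $24.08 = 51.91 → 52 months.

52 months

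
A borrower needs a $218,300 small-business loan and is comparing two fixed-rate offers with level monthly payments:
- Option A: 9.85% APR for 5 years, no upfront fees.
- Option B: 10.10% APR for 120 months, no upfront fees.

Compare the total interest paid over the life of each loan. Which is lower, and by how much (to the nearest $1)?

Option A: at 9.85% the monthly rate is 0.0082083, so the payment is 218,300 × 0.0082083 / (1 − 1.0082083^−60) = $4,622.13.
Total interest on Option A = 60 × $4,622.13 − $218,300 = $59,027.80.
Option B: monthly rate = 10.1%/12 = 0.0084167; payment = 218,300 × 0.0084167 / (1 − (1+0.0084167)^−120) = $2,896.95.
Total interest on Option B = 120 × $2,896.95 − $218,300 = $129,334.00.
Option A is lower by $70,306.20.

Option A by $70,306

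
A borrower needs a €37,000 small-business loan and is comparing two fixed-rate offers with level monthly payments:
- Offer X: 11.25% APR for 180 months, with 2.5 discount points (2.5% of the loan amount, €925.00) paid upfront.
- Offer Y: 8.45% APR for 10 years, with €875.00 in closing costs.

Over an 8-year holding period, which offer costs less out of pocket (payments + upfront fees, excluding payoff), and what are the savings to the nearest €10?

Offer X: at 11.25% the monthly rate is 0.0093750, so the payment is 37,000 × 0.0093750 / (1 − 1.0093750^−180) = €426.37.
Offer Y: at 8.45% the monthly rate is 0.0070417, so the payment is 37,000 × 0.0070417 / (1 − 1.0070417^−120) = €457.76.
Over 96 months: Offer X costs 96 × €426.37 + €925.00 = €41,856.52; Offer Y costs 96 × €457.76 + €875.00 = €44,819.96.
Offer X is cheaper by €44,819.96 − €41,856.52 = €2,963.44.

Offer X by €2,960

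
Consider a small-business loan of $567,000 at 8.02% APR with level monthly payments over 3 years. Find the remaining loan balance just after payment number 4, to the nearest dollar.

$510,503

With monthly rate i = 8.02%/12 = 0.0066833, the balance after k of n payments is P · [(1+i)^n − (1+i)^k] / [(1+i)^n − 1].
(1+0.0066833)^36 = 1.27099437 and (1+0.0066833)^4 = 1.02700253, so the balance is 567,000 × (1.27099437 − 1.02700253) / (1.27099437 − 1) = $510,502.75.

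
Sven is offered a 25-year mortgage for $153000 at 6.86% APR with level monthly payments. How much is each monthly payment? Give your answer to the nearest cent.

$1,067.75

Monthly rate = 6.86%/12 = 0.0057167; payment = 153,000 × 0.0057167 / (1 − (1+0.0057167)^−300) = $1,067.75.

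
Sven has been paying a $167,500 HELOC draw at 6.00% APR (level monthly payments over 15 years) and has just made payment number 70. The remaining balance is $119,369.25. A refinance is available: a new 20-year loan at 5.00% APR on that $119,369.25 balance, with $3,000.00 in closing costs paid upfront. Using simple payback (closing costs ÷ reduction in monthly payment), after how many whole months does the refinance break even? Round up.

5 months

Current payment = 167,500 × 6%/12 / (1 − (1+0.0050000)^−180) = $1,413.46.
Refinanced payment = 119,369.25 × 0.0041667 / (1 − (1+0.0041667)^−240) = $787.78.
Monthly savings = $1,413.46 − $787.78 = $625.68.
Break-even = $3,000.00 / $625.68 = 4.79 → 5 months.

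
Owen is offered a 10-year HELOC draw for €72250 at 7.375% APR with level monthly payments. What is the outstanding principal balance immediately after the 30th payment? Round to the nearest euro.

With monthly rate i = 7.375%/12 = 0.0061458, the balance after k of n payments is P · [(1+i)^n − (1+i)^k] / [(1+i)^n − 1].
(1+0.0061458)^120 = 2.08598876 and (1+0.0061458)^30 = 1.20178835, so the balance is 72,250 × (2.08598876 − 1.20178835) / (2.08598876 − 1) = €58,825.18.

€58,825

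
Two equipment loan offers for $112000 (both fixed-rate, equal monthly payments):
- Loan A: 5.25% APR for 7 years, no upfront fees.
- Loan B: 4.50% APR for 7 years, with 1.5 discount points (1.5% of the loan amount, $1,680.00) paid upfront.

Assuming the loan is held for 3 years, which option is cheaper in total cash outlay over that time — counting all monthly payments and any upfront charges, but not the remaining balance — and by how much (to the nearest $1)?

Loan A by $263

Loan A: monthly rate = 5.25%/12 = 0.0043750; payment = 112,000 × 0.0043750 / (1 − (1+0.0043750)^−84) = $1,596.19.
Loan B: monthly rate = 4.5%/12 = 0.0037500; payment = 112,000 × 0.0037500 / (1 − (1+0.0037500)^−84) = $1,556.82.
Over 36 months: Loan A costs 36 × $1,596.19 = $57,462.84; Loan B costs 36 × $1,556.82 + $1,680.00 = $57,725.52.
Loan A is cheaper by $57,725.52 − $57,462.84 = $262.68.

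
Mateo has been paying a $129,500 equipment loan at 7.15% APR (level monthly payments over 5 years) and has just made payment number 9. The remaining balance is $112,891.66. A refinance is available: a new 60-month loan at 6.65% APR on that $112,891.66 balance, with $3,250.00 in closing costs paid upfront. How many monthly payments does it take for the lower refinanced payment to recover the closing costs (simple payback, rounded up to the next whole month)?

10 months

Current payment = 129,500 × 7.15%/12 / (1 − (1+0.0059583)^−60) = $2,573.43.
Refinanced payment = 112,891.66 × 0.0055417 / (1 − (1+0.0055417)^−60) = $2,216.80.
Monthly savings = $2,573.43 − $2,216.80 = $356.63.
Break-even = $3,250.00 / $356.63 = 9.11 → 10 months.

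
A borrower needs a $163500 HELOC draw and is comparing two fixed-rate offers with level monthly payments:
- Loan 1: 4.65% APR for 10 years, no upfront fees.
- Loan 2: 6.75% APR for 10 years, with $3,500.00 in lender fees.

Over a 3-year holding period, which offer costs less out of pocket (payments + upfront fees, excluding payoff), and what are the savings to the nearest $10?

Loan 1 by $9,660

Loan 1: at 4.65% the monthly rate is 0.0038750, so the payment is 163,500 × 0.0038750 / (1 − 1.0038750^−120) = $1,706.33.
Loan 2: at 6.75% the monthly rate is 0.0056250, so the payment is 163,500 × 0.0056250 / (1 − 1.0056250^−120) = $1,877.37.
Over 36 months: Loan 1 costs 36 × $1,706.33 = $61,427.88; Loan 2 costs 36 × $1,877.37 + $3,500.00 = $71,085.32.
Loan 1 is cheaper by $71,085.32 − $61,427.88 = $9,657.44.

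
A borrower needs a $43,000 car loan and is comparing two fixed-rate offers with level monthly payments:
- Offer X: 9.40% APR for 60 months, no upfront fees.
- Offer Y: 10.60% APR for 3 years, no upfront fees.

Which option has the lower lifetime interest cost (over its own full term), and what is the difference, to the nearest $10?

Offer Y by $3,670

Offer X: monthly rate = 9.4%/12 = 0.0078333; payment = 43,000 × 0.0078333 / (1 − (1+0.0078333)^−60) = $900.98.
Total interest on Offer X = 60 × $900.98 − $43,000 = $11,058.80.
Offer Y: at 10.60% the monthly rate is 0.0088333, so the payment is 43,000 × 0.0088333 / (1 − 1.0088333^−36) = $1,399.63.
Total interest on Offer Y = 36 × $1,399.63 − $43,000 = $7,386.68.
Offer Y is lower by $3,672.12.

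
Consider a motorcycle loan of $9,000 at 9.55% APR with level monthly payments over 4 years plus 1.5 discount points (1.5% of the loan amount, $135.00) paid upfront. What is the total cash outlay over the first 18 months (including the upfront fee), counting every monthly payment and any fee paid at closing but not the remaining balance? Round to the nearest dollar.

$4,209

At 9.55% the monthly rate is 0.0079583, so the payment is 9,000 × 0.0079583 / (1 − 1.0079583^−48) = $226.32.
Total outlay = 18 × $226.32 + $135.00 = $4,208.76.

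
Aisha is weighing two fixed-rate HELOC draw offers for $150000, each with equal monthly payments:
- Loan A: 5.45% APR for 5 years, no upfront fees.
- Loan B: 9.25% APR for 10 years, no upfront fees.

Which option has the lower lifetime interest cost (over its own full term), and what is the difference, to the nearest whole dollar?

Loan A by $58,756

Loan A: at 5.45% the monthly rate is 0.0045417, so the payment is 150,000 × 0.0045417 / (1 − 1.0045417^−60) = $2,861.71.
Total interest on Loan A = 60 × $2,861.71 − $150,000 = $21,702.60.
Loan B: monthly rate = 9.25%/12 = 0.0077083; payment = 150,000 × 0.0077083 / (1 − (1+0.0077083)^−120) = $1,920.49.
Total interest on Loan B = 120 × $1,920.49 − $150,000 = $80,458.80.
Loan A is lower by $58,756.20.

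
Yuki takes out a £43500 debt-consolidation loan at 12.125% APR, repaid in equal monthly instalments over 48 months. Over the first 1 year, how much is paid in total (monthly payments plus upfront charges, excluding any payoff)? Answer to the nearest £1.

Monthly rate = 12.125%/12 = 0.0101042; payment = 43,500 × 0.0101042 / (1 − (1+0.0101042)^−48) = £1,148.19.
Total outlay = 12 × £1,148.19 = £13,778.28.

£13,778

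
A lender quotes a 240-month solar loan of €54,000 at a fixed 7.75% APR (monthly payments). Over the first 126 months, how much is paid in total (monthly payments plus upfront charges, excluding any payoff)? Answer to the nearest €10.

€55,860

At 7.75% the monthly rate is 0.0064583, so the payment is 54,000 × 0.0064583 / (1 − 1.0064583^−240) = €443.31.
Total outlay = 126 × €443.31 = €55,857.06.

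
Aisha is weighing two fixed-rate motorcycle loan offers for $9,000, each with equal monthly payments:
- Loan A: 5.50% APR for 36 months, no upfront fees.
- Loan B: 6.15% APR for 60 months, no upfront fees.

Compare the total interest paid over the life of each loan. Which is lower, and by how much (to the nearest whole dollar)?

Loan A by $694

Loan A: at 5.50% the monthly rate is 0.0045833, so the payment is 9,000 × 0.0045833 / (1 − 1.0045833^−36) = $271.76.
Total interest on Loan A = 36 × $271.76 − $9,000 = $783.36.
Loan B: monthly rate = 6.15%/12 = 0.0051250; payment = 9,000 × 0.0051250 / (1 − (1+0.0051250)^−60) = $174.62.
Total interest on Loan B = 60 × $174.62 − $9,000 = $1,477.20.
Loan A is lower by $693.84.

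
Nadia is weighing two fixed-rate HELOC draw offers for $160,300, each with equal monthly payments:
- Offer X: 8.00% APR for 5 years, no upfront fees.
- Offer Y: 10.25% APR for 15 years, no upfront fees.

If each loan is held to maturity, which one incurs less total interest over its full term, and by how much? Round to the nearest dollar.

Offer X by $119,476

Offer X: at 8.00% the monthly rate is 0.0066667, so the payment is 160,300 × 0.0066667 / (1 − 1.0066667^−60) = $3,250.31.
Total interest on Offer X = 60 × $3,250.31 − $160,300 = $34,718.60.
Offer Y: at 10.25% the monthly rate is 0.0085417, so the payment is 160,300 × 0.0085417 / (1 − 1.0085417^−180) = $1,747.19.
Total interest on Offer Y = 180 × $1,747.19 − $160,300 = $154,194.20.
Offer X is lower by $119,475.60.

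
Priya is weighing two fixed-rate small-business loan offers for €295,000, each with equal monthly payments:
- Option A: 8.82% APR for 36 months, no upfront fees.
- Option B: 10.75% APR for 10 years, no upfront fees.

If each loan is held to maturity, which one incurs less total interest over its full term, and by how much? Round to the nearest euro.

Option A by €145,815

Option A: at 8.82% the monthly rate is 0.0073500, so the payment is 295,000 × 0.0073500 / (1 − 1.0073500^−36) = €9,356.23.
Total interest on Option A = 36 × €9,356.23 − €295,000 = €41,824.28.
Option B: monthly rate = 10.75%/12 = 0.0089583; payment = 295,000 × 0.0089583 / (1 − (1+0.0089583)^−120) = €4,021.99.
Total interest on Option B = 120 × €4,021.99 − €295,000 = €187,638.80.
Option A is lower by €145,814.52.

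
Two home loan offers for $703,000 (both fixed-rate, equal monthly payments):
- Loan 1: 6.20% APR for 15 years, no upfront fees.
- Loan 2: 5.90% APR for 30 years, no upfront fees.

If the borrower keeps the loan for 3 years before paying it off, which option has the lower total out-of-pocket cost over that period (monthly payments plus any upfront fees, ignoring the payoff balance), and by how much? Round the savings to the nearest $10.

Loan 2 by $66,200

Loan 1: at 6.20% the monthly rate is 0.0051667, so the payment is 703,000 × 0.0051667 / (1 − 1.0051667^−180) = $6,008.54.
Loan 2: at 5.90% the monthly rate is 0.0049167, so the payment is 703,000 × 0.0049167 / (1 − 1.0049167^−360) = $4,169.75.
Over 36 months: Loan 1 costs 36 × $6,008.54 = $216,307.44; Loan 2 costs 36 × $4,169.75 = $150,111.00.
Loan 2 is cheaper by $216,307.44 − $150,111.00 = $66,196.44.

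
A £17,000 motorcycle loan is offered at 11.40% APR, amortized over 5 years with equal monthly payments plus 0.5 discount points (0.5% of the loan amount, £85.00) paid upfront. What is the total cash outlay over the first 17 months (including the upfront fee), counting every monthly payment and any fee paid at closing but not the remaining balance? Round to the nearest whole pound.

£6,426

At 11.40% the monthly rate is 0.0095000, so the payment is 17,000 × 0.0095000 / (1 − 1.0095000^−60) = £373.02.
Total outlay = 17 × £373.02 + £85.00 = £6,426.34.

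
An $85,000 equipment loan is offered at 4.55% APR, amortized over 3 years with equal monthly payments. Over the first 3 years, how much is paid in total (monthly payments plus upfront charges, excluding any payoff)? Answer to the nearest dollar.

$91,094

Monthly rate = 4.55%/12 = 0.0037917; payment = 85,000 × 0.0037917 / (1 − (1+0.0037917)^−36) = $2,530.39.
Total outlay = 36 × $2,530.39 = $91,094.04.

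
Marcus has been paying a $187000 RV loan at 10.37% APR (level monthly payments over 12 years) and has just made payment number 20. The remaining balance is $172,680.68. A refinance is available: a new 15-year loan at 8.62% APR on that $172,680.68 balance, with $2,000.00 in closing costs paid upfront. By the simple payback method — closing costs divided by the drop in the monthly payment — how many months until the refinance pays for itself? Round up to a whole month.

Current payment = 187,000 × 10.37%/12 / (1 − (1+0.0086417)^−144) = $2,274.95.
Refinanced payment = 172,680.68 × 0.0071833 / (1 − (1+0.0071833)^−180) = $1,712.62.
Monthly savings = $2,274.95 − $1,712.62 = $562.33.
Break-even = $2,000.00 / $562.33 = 3.56 → 4 months.

4 months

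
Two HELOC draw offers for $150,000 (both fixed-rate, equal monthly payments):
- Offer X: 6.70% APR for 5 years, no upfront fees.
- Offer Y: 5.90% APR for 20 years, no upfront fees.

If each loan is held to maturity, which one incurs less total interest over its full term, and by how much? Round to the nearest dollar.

Offer X: monthly rate = 6.7%/12 = 0.0055833; payment = 150,000 × 0.0055833 / (1 − (1+0.0055833)^−60) = $2,948.99.
Total interest on Offer X = 60 × $2,948.99 − $150,000 = $26,939.40.
Offer Y: at 5.90% the monthly rate is 0.0049167, so the payment is 150,000 × 0.0049167 / (1 − 1.0049167^−240) = $1,066.01.
Total interest on Offer Y = 240 × $1,066.01 − $150,000 = $105,842.40.
Offer X is lower by $78,903.00.

Offer X by $78,903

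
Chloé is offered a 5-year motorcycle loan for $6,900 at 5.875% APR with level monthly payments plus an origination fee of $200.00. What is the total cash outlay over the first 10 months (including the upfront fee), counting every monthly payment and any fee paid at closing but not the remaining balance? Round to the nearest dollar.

$1,530

Monthly rate = 5.875%/12 = 0.0048958; payment = 6,900 × 0.0048958 / (1 − (1+0.0048958)^−60) = $133.00.
Total outlay = 10 × $133.00 + $200.00 = $1,530.00.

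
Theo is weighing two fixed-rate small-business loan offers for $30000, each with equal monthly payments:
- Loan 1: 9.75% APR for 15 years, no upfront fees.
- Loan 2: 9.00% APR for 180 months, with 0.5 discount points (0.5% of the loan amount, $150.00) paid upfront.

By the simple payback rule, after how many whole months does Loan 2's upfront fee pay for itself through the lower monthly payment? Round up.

Loan 1: monthly rate = 9.75%/12 = 0.0081250; payment = 30,000 × 0.0081250 / (1 − (1+0.0081250)^−180) = $317.81.
Loan 2: monthly rate = 9%/12 = 0.0075000; payment = 30,000 × 0.0075000 / (1 − (1+0.0075000)^−180) = $304.28.
Monthly savings = $317.81 − $304.28 = $13.53.
Break-even = $150.00 / $13.53 = 11.09 → 12 months.

12 months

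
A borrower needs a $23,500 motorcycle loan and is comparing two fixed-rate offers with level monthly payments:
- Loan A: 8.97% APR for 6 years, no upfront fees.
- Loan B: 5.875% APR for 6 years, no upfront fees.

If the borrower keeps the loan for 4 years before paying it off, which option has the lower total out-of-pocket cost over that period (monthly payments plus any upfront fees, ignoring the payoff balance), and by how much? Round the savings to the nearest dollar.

Loan A: at 8.97% the monthly rate is 0.0074750, so the payment is 23,500 × 0.0074750 / (1 − 1.0074750^−72) = $423.25.
Loan B: monthly rate = 5.875%/12 = 0.0048958; payment = 23,500 × 0.0048958 / (1 − (1+0.0048958)^−72) = $388.08.
Over 48 months: Loan A costs 48 × $423.25 = $20,316.00; Loan B costs 48 × $388.08 = $18,627.84.
Loan B is cheaper by $20,316.00 − $18,627.84 = $1,688.16.

Loan B by $1,688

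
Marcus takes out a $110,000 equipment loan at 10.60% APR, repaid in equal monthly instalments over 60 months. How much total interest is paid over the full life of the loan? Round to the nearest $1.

$32,187

At 10.60% the monthly rate is 0.0088333, so the payment is 110,000 × 0.0088333 / (1 − 1.0088333^−60) = $2,369.78.
Total paid = 60 × $2,369.78 = $142,186.80; interest = $142,186.80 − $110,000 = $32,186.80.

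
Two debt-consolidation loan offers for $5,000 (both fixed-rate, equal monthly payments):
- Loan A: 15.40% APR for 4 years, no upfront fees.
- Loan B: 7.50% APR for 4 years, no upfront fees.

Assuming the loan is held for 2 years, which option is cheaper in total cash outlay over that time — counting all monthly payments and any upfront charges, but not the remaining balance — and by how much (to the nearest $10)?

Loan A: at 15.40% the monthly rate is 0.0128333, so the payment is 5,000 × 0.0128333 / (1 − 1.0128333^−48) = $140.17.
Loan B: monthly rate = 7.5%/12 = 0.0062500; payment = 5,000 × 0.0062500 / (1 − (1+0.0062500)^−48) = $120.89.
Over 24 months: Loan A costs 24 × $140.17 = $3,364.08; Loan B costs 24 × $120.89 = $2,901.36.
Loan B is cheaper by $3,364.08 − $2,901.36 = $462.72.

Loan B by $460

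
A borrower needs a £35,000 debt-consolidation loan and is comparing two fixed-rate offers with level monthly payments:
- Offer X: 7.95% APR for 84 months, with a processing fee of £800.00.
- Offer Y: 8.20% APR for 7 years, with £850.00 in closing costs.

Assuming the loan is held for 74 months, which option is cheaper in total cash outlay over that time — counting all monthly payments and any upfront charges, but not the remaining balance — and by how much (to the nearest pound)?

Offer X by £373

Offer X: monthly rate = 7.95%/12 = 0.0066250; payment = 35,000 × 0.0066250 / (1 − (1+0.0066250)^−84) = £544.65.
Offer Y: at 8.20% the monthly rate is 0.0068333, so the payment is 35,000 × 0.0068333 / (1 − 1.0068333^−84) = £549.01.
Over 74 months: Offer X costs 74 × £544.65 + £800.00 = £41,104.10; Offer Y costs 74 × £549.01 + £850.00 = £41,476.74.
Offer X is cheaper by £41,476.74 − £41,104.10 = £372.64.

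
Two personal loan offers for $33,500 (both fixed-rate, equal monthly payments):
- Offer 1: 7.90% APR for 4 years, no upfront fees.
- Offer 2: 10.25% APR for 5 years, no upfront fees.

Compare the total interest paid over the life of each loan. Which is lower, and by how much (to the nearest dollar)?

Offer 1 by $3,774

Offer 1: monthly rate = 7.9%/12 = 0.0065833; payment = 33,500 × 0.0065833 / (1 − (1+0.0065833)^−48) = $816.26.
Total interest on Offer 1 = 48 × $816.26 − $33,500 = $5,680.48.
Offer 2: monthly rate = 10.25%/12 = 0.0085417; payment = 33,500 × 0.0085417 / (1 − (1+0.0085417)^−60) = $715.90.
Total interest on Offer 2 = 60 × $715.90 − $33,500 = $9,454.00.
Offer 1 is lower by $3,773.52.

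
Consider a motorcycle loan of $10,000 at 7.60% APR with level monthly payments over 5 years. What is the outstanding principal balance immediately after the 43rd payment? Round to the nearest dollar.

With monthly rate i = 7.6%/12 = 0.0063333, the balance after k of n payments is P · [(1+i)^n − (1+i)^k] / [(1+i)^n − 1].
(1+0.0063333)^60 = 1.46053342 and (1+0.0063333)^43 = 1.31189751, so the balance is 10,000 × (1.46053342 − 1.31189751) / (1.46053342 − 1) = $3,227.47.

$3,227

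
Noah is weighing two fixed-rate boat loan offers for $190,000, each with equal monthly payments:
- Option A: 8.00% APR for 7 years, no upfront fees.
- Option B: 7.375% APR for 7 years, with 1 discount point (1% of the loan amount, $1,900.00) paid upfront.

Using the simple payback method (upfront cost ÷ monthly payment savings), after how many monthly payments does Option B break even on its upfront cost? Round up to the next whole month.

Option A: monthly rate = 8%/12 = 0.0066667; payment = 190,000 × 0.0066667 / (1 − (1+0.0066667)^−84) = $2,961.38.
Option B: monthly rate = 7.375%/12 = 0.0061458; payment = 190,000 × 0.0061458 / (1 − (1+0.0061458)^−84) = $2,902.56.
Monthly savings = $2,961.38 − $2,902.56 = $58.82.
Break-even = $1,900.00 / $58.82 = 32.30 → 33 months.

33 months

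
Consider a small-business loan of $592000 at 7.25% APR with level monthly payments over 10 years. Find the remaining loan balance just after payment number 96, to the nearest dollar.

With monthly rate i = 7.25%/12 = 0.0060417, the balance after k of n payments is P · [(1+i)^n − (1+i)^k] / [(1+i)^n − 1].
(1+0.0060417)^120 = 2.06023216 and (1+0.0060417)^96 = 1.78292441, so the balance is 592,000 × (2.06023216 − 1.78292441) / (2.06023216 − 1) = $154,839.85.

$154,840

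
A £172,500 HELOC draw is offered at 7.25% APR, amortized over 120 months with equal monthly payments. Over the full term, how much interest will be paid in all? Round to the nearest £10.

£70,520

At 7.25% the monthly rate is 0.0060417, so the payment is 172,500 × 0.0060417 / (1 − 1.0060417^−120) = £2,025.17.
Total paid = 120 × £2,025.17 = £243,020.40; interest = £243,020.40 − £172,500 = £70,520.40.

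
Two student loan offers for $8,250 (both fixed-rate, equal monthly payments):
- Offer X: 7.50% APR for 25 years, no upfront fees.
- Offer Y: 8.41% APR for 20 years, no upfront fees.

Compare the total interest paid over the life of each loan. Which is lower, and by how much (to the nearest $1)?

Offer X: at 7.50% the monthly rate is 0.0062500, so the payment is 8,250 × 0.0062500 / (1 − 1.0062500^−300) = $60.97.
Total interest on Offer X = 300 × $60.97 − $8,250 = $10,041.00.
Offer Y: monthly rate = 8.41%/12 = 0.0070083; payment = 8,250 × 0.0070083 / (1 − (1+0.0070083)^−240) = $71.13.
Total interest on Offer Y = 240 × $71.13 − $8,250 = $8,821.20.
Offer Y is lower by $1,219.80.

Offer Y by $1,220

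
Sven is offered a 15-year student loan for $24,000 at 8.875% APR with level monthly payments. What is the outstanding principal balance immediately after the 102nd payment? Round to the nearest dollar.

$14,283

With monthly rate i = 8.875%/12 = 0.0073958, the balance after k of n payments is P · [(1+i)^n − (1+i)^k] / [(1+i)^n − 1].
(1+0.0073958)^180 = 3.76727258 and (1+0.0073958)^102 = 2.12038794, so the balance is 24,000 × (3.76727258 − 2.12038794) / (3.76727258 − 1) = $14,283.10.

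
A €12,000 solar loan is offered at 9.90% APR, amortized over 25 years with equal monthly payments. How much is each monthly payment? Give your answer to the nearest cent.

At 9.90% the monthly rate is 0.0082500, so the payment is 12,000 × 0.0082500 / (1 − 1.0082500^−300) = €108.20.

€108.20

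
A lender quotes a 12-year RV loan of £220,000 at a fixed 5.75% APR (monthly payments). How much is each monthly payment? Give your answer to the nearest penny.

£2,118.52

At 5.75% the monthly rate is 0.0047917, so the payment is 220,000 × 0.0047917 / (1 − 1.0047917^−144) = £2,118.52.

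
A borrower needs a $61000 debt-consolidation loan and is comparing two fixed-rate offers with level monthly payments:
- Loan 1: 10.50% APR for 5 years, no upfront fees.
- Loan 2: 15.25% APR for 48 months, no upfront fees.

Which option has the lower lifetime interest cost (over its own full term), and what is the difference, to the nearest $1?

Loan 1: at 10.50% the monthly rate is 0.0087500, so the payment is 61,000 × 0.0087500 / (1 − 1.0087500^−60) = $1,311.13.
Total interest on Loan 1 = 60 × $1,311.13 − $61,000 = $17,667.80.
Loan 2: at 15.25% the monthly rate is 0.0127083, so the payment is 61,000 × 0.0127083 / (1 − 1.0127083^−48) = $1,705.42.
Total interest on Loan 2 = 48 × $1,705.42 − $61,000 = $20,860.16.
Loan 1 is lower by $3,192.36.

Loan 1 by $3,192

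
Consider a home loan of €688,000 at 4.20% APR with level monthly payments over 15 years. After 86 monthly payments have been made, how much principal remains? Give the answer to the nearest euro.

With monthly rate i = 4.2%/12 = 0.0035000, the balance after k of n payments is P · [(1+i)^n − (1+i)^k] / [(1+i)^n − 1].
(1+0.0035000)^180 = 1.87554647 and (1+0.0035000)^86 = 1.35049943, so the balance is 688,000 × (1.87554647 − 1.35049943) / (1.87554647 − 1) = €412,579.31.

€412,579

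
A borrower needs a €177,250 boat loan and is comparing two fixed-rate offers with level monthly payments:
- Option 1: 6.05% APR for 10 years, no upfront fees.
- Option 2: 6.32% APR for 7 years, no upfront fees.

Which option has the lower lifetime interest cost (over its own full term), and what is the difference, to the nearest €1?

Option 1: monthly rate = 6.05%/12 = 0.0050417; payment = 177,250 × 0.0050417 / (1 − (1+0.0050417)^−120) = €1,972.29.
Total interest on Option 1 = 120 × €1,972.29 − €177,250 = €59,424.80.
Option 2: monthly rate = 6.32%/12 = 0.0052667; payment = 177,250 × 0.0052667 / (1 − (1+0.0052667)^−84) = €2,616.64.
Total interest on Option 2 = 84 × €2,616.64 − €177,250 = €42,547.76.
Option 2 is lower by €16,877.04.

Option 2 by €16,877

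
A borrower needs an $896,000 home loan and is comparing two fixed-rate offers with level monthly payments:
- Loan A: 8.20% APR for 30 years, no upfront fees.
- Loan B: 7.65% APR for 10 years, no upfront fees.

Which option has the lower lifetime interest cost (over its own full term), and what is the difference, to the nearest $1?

Loan A: at 8.20% the monthly rate is 0.0068333, so the payment is 896,000 × 0.0068333 / (1 − 1.0068333^−360) = $6,699.88.
Total interest on Loan A = 360 × $6,699.88 − $896,000 = $1,515,956.80.
Loan B: monthly rate = 7.65%/12 = 0.0063750; payment = 896,000 × 0.0063750 / (1 − (1+0.0063750)^−120) = $10,705.96.
Total interest on Loan B = 120 × $10,705.96 − $896,000 = $388,715.20.
Loan B is lower by $1,127,241.60.

Loan B by $1,127,242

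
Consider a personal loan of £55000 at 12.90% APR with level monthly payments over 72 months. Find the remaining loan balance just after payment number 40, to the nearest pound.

With monthly rate i = 12.9%/12 = 0.0107500, the balance after k of n payments is P · [(1+i)^n − (1+i)^k] / [(1+i)^n − 1].
(1+0.0107500)^72 = 2.15948405 and (1+0.0107500)^40 = 1.53373384, so the balance is 55,000 × (2.15948405 − 1.53373384) / (2.15948405 − 1) = £29,682.39.

£29,682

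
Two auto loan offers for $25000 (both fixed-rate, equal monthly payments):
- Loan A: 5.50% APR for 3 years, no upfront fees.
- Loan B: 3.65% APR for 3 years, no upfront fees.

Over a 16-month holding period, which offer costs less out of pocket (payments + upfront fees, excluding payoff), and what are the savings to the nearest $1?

Loan A: monthly rate = 5.5%/12 = 0.0045833; payment = 25,000 × 0.0045833 / (1 − (1+0.0045833)^−36) = $754.90.
Loan B: monthly rate = 3.65%/12 = 0.0030417; payment = 25,000 × 0.0030417 / (1 − (1+0.0030417)^−36) = $734.21.
Over 16 months: Loan A costs 16 × $754.90 = $12,078.40; Loan B costs 16 × $734.21 = $11,747.36.
Loan B is cheaper by $12,078.40 − $11,747.36 = $331.04.

Loan B by $331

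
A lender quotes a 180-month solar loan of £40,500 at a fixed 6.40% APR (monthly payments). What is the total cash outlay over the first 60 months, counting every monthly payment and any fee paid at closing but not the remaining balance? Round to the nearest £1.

Monthly rate = 6.4%/12 = 0.0053333; payment = 40,500 × 0.0053333 / (1 − (1+0.0053333)^−180) = £350.58.
Total outlay = 60 × £350.58 = £21,034.80.

£21,035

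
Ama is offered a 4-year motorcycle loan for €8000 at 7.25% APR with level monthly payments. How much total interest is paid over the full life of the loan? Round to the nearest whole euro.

At 7.25% the monthly rate is 0.0060417, so the payment is 8,000 × 0.0060417 / (1 − 1.0060417^−48) = €192.50.
Total paid = 48 × €192.50 = €9,240.00; interest = €9,240.00 − €8,000 = €1,240.00.

€1,240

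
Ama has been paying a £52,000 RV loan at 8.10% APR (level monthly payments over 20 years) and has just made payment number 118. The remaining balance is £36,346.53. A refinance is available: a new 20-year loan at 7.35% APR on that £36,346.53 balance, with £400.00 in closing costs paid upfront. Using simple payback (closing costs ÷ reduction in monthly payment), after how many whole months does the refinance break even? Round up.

3 months

Current payment = 52,000 × 8.1%/12 / (1 − (1+0.0067500)^−240) = £438.19.
Refinanced payment = 36,346.53 × 0.0061250 / (1 − (1+0.0061250)^−240) = £289.48.
Monthly savings = £438.19 − £289.48 = £148.71.
Break-even = £400.00 / £148.71 = 2.69 → 3 months.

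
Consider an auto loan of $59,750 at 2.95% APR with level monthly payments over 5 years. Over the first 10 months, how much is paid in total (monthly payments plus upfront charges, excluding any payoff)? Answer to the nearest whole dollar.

Monthly rate = 2.95%/12 = 0.0024583; payment = 59,750 × 0.0024583 / (1 − (1+0.0024583)^−60) = $1,072.30.
Total outlay = 10 × $1,072.30 = $10,723.00.

$10,723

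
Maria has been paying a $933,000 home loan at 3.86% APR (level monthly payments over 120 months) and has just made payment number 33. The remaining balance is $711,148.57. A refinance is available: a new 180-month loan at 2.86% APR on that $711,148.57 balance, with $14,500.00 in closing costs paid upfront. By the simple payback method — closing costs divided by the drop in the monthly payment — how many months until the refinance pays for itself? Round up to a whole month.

4 months

Current payment = 933,000 × 3.86%/12 / (1 − (1+0.0032167)^−120) = $9,384.22.
Refinanced payment = 711,148.57 × 0.0023833 / (1 − (1+0.0023833)^−180) = $4,863.32.
Monthly savings = $9,384.22 − $4,863.32 = $4,520.90.
Break-even = $14,500.00 / $4,520.90 = 3.21 → 4 months.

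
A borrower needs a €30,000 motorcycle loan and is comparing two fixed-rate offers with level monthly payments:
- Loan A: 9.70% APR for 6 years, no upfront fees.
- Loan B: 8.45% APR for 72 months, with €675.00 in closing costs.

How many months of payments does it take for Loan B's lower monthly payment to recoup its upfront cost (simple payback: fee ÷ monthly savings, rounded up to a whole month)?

Loan A: at 9.70% the monthly rate is 0.0080833, so the payment is 30,000 × 0.0080833 / (1 − 1.0080833^−72) = €551.25.
Loan B: monthly rate = 8.45%/12 = 0.0070417; payment = 30,000 × 0.0070417 / (1 − (1+0.0070417)^−72) = €532.61.
Monthly savings = €551.25 − €532.61 = €18.64.
Break-even = €675.00 / €18.64 = 36.21 → 37 months.

37 months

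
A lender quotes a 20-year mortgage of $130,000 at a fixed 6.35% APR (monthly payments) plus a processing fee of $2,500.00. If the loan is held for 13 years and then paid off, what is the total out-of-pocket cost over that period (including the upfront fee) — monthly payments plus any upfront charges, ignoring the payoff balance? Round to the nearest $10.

$151,920

Monthly rate = 6.35%/12 = 0.0052917; payment = 130,000 × 0.0052917 / (1 − (1+0.0052917)^−240) = $957.80.
Total outlay = 156 × $957.80 + $2,500.00 = $151,916.80.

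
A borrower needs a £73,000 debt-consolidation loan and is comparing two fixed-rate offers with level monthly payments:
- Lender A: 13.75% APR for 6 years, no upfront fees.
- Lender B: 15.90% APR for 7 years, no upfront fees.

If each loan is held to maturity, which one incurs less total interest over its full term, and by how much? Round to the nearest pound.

Lender A: at 13.75% the monthly rate is 0.0114583, so the payment is 73,000 × 0.0114583 / (1 − 1.0114583^−72) = £1,494.46.
Total interest on Lender A = 72 × £1,494.46 − £73,000 = £34,601.12.
Lender B: at 15.90% the monthly rate is 0.0132500, so the payment is 73,000 × 0.0132500 / (1 − 1.0132500^−84) = £1,445.78.
Total interest on Lender B = 84 × £1,445.78 − £73,000 = £48,445.52.
Lender A is lower by £13,844.40.

Lender A by £13,844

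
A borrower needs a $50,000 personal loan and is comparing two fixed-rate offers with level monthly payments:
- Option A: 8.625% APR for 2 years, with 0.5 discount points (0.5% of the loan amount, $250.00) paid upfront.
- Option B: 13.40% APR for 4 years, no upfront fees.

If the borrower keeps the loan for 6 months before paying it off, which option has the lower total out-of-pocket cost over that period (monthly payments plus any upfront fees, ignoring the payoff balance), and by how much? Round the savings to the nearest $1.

Option B by $5,796

Option A: at 8.625% the monthly rate is 0.0071875, so the payment is 50,000 × 0.0071875 / (1 − 1.0071875^−24) = $2,275.64.
Option B: monthly rate = 13.4%/12 = 0.0111667; payment = 50,000 × 0.0111667 / (1 − (1+0.0111667)^−48) = $1,351.32.
Over 6 months: Option A costs 6 × $2,275.64 + $250.00 = $13,903.84; Option B costs 6 × $1,351.32 = $8,107.92.
Option B is cheaper by $13,903.84 − $8,107.92 = $5,795.92.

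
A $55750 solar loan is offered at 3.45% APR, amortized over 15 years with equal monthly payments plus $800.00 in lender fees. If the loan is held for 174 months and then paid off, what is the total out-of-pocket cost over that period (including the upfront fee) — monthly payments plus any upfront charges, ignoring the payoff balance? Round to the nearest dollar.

Monthly rate = 3.45%/12 = 0.0028750; payment = 55,750 × 0.0028750 / (1 − (1+0.0028750)^−180) = $397.18.
Total outlay = 174 × $397.18 + $800.00 = $69,909.32.

$69,909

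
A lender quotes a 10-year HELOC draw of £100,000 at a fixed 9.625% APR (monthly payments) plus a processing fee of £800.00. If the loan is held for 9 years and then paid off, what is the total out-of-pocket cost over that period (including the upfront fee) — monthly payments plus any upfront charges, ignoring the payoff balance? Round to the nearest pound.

At 9.625% the monthly rate is 0.0080208, so the payment is 100,000 × 0.0080208 / (1 − 1.0080208^−120) = £1,300.83.
Total outlay = 108 × £1,300.83 + £800.00 = £141,289.64.

£141,290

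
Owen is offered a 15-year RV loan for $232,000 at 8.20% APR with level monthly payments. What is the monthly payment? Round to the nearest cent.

At 8.20% the monthly rate is 0.0068333, so the payment is 232,000 × 0.0068333 / (1 − 1.0068333^−180) = $2,243.98.

$2,243.98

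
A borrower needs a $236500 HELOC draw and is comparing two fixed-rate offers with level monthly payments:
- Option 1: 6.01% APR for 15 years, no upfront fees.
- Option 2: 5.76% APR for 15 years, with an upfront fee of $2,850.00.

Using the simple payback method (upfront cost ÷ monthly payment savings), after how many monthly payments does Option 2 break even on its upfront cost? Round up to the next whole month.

90 months

Option 1: at 6.01% the monthly rate is 0.0050083, so the payment is 236,500 × 0.0050083 / (1 − 1.0050083^−180) = $1,997.00.
Option 2: monthly rate = 5.76%/12 = 0.0048000; payment = 236,500 × 0.0048000 / (1 − (1+0.0048000)^−180) = $1,965.19.
Monthly savings = $1,997.00 − $1,965.19 = $31.81.
Break-even = $2,850.00 / $31.81 = 89.59 → 90 months.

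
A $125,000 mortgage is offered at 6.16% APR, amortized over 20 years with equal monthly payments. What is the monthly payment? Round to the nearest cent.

Monthly rate = 6.16%/12 = 0.0051333; payment = 125,000 × 0.0051333 / (1 − (1+0.0051333)^−240) = $907.12.

$907.12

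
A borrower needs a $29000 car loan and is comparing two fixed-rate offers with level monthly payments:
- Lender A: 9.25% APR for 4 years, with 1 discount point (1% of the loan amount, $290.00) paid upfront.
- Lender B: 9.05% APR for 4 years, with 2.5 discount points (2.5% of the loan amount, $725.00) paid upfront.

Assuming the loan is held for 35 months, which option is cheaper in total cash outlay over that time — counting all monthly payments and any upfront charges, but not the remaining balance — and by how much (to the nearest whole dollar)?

Lender A: at 9.25% the monthly rate is 0.0077083, so the payment is 29,000 × 0.0077083 / (1 − 1.0077083^−48) = $725.11.
Lender B: monthly rate = 9.05%/12 = 0.0075417; payment = 29,000 × 0.0075417 / (1 − (1+0.0075417)^−48) = $722.35.
Over 35 months: Lender A costs 35 × $725.11 + $290.00 = $25,668.85; Lender B costs 35 × $722.35 + $725.00 = $26,007.25.
Lender A is cheaper by $26,007.25 − $25,668.85 = $338.40.

Lender A by $338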